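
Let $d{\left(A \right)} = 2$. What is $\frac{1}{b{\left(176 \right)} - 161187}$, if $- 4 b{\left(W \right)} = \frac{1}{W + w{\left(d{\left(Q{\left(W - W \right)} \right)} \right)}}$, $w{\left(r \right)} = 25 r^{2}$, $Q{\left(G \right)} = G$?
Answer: $- \frac{1104}{177950449} \approx -6.204 \cdot 10^{-6}$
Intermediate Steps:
$b{\left(W \right)} = - \frac{1}{4 \left(100 + W\right)}$ ($b{\left(W \right)} = - \frac{1}{4 \left(W + 25 \cdot 2^{2}\right)} = - \frac{1}{4 \left(W + 25 \cdot 4\right)} = - \frac{1}{4 \left(W + 100\right)} = - \frac{1}{4 \left(100 + W\right)}$)
$\frac{1}{b{\left(176 \right)} - 161187} = \frac{1}{- \frac{1}{400 + 4 \cdot 176} - 161187} = \frac{1}{- \frac{1}{400 + 704} - 161187} = \frac{1}{- \frac{1}{1104} - 161187} = \frac{1}{- \frac{177950449}{1104}} = - \frac{1104}{177950449}$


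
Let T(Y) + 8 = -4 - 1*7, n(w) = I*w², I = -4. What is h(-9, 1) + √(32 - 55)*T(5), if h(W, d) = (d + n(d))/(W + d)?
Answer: 3/8 - 19*I*√23 ≈ 0.375 - 91.121*I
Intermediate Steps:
n(w) = -4*w²
h(W, d) = (d - 4*d²)/(W + d)
T(Y) = -19 (T(Y) = -8 + (-4 - 1*7) = -8 + (-4 - 7) = -8 - 11 = -19)
h(-9, 1) + √(32 - 55)*T(5) = 1*(1 - 4*1)/(-9 + 1) + √(32 - 55)*(-19) = 1*(1 - 4)/(-8) + √(-23)*(-19) = 1*(-⅛)*(-3) + (I*√23)*(-19) = 3/8 - 19*I*√23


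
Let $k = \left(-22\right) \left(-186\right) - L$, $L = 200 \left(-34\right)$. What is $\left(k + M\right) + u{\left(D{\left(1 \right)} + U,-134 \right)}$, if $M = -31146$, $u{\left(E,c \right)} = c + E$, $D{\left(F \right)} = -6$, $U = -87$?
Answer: $-20481$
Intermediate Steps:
$L = -6800$
$u{\left(E,c \right)} = E + c$
$k = 10892$ ($k = \left(-22\right) \left(-186\right) - -6800 = 4092 + 6800 = 10892$)
$\left(k + M\right) + u{\left(D{\left(1 \right)} + U,-134 \right)} = \left(10892 - 31146\right) - 227 = -20254 - 227 = -20481$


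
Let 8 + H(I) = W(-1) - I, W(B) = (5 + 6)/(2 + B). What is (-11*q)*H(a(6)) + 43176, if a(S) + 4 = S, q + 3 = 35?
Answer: 42824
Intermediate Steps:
q = 32 (q = -3 + 35 = 32)
a(S) = -4 + S
W(B) = 11/(2 + B)
H(I) = 3 - I (H(I) = -8 + (11/(2 - 1) - I) = -8 + (11/1 - I) = -8 + (11*1 - I) = -8 + (11 - I) = 3 - I)
(-11*q)*H(a(6)) + 43176 = (-11*32)*(3 - (-4 + 6)) + 43176 = -352*(3 - 1*2) + 43176 = -352*(3 - 2) + 43176 = -352*1 + 43176 = -352 + 43176 = 42824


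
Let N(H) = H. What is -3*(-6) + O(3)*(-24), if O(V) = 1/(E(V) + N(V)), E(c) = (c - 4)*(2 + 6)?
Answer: 114/5 ≈ 22.800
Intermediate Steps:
E(c) = -32 + 8*c (E(c) = (-4 + c)*8 = -32 + 8*c)
O(V) = 1/(-32 + 9*V) (O(V) = 1/((-32 + 8*V) + V) = 1/(-32 + 9*V))
-3*(-6) + O(3)*(-24) = -3*(-6) - 24/(-32 + 9*3) = 18 - 24/(-32 + 27) = 18 - 24/(-5) = 18 - ⅕*(-24) = 18 + 24/5 = 114/5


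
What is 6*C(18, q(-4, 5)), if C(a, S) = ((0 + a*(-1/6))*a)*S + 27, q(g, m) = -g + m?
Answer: -2754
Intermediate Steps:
q(g, m) = m - g
C(a, S) = 27 - S*a²/6 (C(a, S) = ((0 + a*(-1*⅙))*a)*S + 27 = ((0 + a*(-⅙))*a)*S + 27 = ((0 - a/6)*a)*S + 27 = ((-a/6)*a)*S + 27 = (-a²/6)*S + 27 = -S*a²/6 + 27 = 27 - S*a²/6)
6*C(18, q(-4, 5)) = 6*(27 - ⅙*(5 - 1*(-4))*18²) = 6*(27 - ⅙*(5 + 4)*324) = 6*(27 - ⅙*9*324) = 6*(27 - 486) = 6*(-459) = -2754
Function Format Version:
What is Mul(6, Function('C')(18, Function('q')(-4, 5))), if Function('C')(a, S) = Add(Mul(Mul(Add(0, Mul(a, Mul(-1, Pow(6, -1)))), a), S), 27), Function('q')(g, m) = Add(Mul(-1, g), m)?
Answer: -2754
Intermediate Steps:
Function('q')(g, m) = Add(m, Mul(-1, g))
Function('C')(a, S) = Add(27, Mul(Rational(-1, 6), S, Pow(a, 2))) (Function('C')(a, S) = Add(Mul(Mul(Add(0, Mul(a, Mul(-1, Rational(1, 6)))), a), S), 27) = Add(Mul(Mul(Add(0, Mul(a, Rational(-1, 6))), a), S), 27) = Add(Mul(Mul(Add(0, Mul(Rational(-1, 6), a)), a), S), 27) = Add(Mul(Mul(Mul(Rational(-1, 6), a), a), S), 27) = Add(Mul(Mul(Rational(-1, 6), Pow(a, 2)), S), 27) = Add(Mul(Rational(-1, 6), S, Pow(a, 2)), 27) = Add(27, Mul(Rational(-1, 6), S, Pow(a, 2))))
Mul(6, Function('C')(18, Function('q')(-4, 5))) = Mul(6, Add(27, Mul(Rational(-1, 6), Add(5, Mul(-1, -4)), Pow(18, 2)))) = Mul(6, Add(27, Mul(Rational(-1, 6), Add(5, 4), 324))) = Mul(6, Add(27, Mul(Rational(-1, 6), 9, 324))) = Mul(6, Add(27, -486)) = Mul(6, -459) = -2754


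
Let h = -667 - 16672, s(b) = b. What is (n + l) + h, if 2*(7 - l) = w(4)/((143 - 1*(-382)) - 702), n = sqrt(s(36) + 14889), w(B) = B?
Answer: -3067762/177 + 5*sqrt(597) ≈ -17210.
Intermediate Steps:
h = -17339
n = 5*sqrt(597) (n = sqrt(36 + 14889) = sqrt(14925) = 5*sqrt(597) ≈ 122.17)
l = 1241/177 (l = 7 - 2/((143 - 1*(-382)) - 702) = 7 - 2/((143 + 382) - 702) = 7 - 2/(525 - 702) = 7 - 2/(-177) = 7 - 2*(-1)/177 = 7 - 1/2*(-4/177) = 7 + 2/177 = 1241/177 ≈ 7.0113)
(n + l) + h = (5*sqrt(597) + 1241/177) - 17339 = (1241/177 + 5*sqrt(597)) - 17339 = -3067762/177 + 5*sqrt(597)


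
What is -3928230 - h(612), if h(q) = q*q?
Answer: -4302774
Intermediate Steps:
h(q) = q²
-3928230 - h(612) = -3928230 - 1*612² = -3928230 - 1*374544 = -3928230 - 374544 = -4302774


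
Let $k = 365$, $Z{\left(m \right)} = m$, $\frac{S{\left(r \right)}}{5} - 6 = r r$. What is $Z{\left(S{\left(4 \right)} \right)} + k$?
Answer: $475$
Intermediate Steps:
$S{\left(r \right)} = 30 + 5 r^{2}$ ($S{\left(r \right)} = 30 + 5 r r = 30 + 5 r^{2}$)
$Z{\left(S{\left(4 \right)} \right)} + k = \left(30 + 5 \cdot 4^{2}\right) + 365 = \left(30 + 5 \cdot 16\right) + 365 = \left(30 + 80\right) + 365 = 110 + 365 = 475$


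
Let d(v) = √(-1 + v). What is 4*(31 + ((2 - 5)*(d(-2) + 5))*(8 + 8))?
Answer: -836 - 192*I*√3 ≈ -836.0 - 332.55*I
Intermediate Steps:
4*(31 + ((2 - 5)*(d(-2) + 5))*(8 + 8)) = 4*(31 + ((2 - 5)*(√(-1 - 2) + 5))*(8 + 8)) = 4*(31 - 3*(√(-3) + 5)*16) = 4*(31 - 3*(I*√3 + 5)*16) = 4*(31 - 3*(5 + I*√3)*16) = 4*(31 + (-15 - 3*I*√3)*16) = 4*(31 + (-240 - 48*I*√3)) = 4*(-209 - 48*I*√3) = -836 - 192*I*√3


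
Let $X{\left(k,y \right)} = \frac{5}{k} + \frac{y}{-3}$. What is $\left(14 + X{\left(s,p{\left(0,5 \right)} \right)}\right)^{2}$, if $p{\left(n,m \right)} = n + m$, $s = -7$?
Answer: $\frac{59536}{441} \approx 135.0$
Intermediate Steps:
$p{\left(n,m \right)} = m + n$
$X{\left(k,y \right)} = \frac{5}{k} - \frac{y}{3}$ ($X{\left(k,y \right)} = \frac{5}{k} + y \left(- \frac{1}{3}\right) = \frac{5}{k} - \frac{y}{3}$)
$\left(14 + X{\left(s,p{\left(0,5 \right)} \right)}\right)^{2} = \left(14 + \left(\frac{5}{-7} - \frac{5 + 0}{3}\right)\right)^{2} = \left(14 + \left(5 \left(- \frac{1}{7}\right) - \frac{5}{3}\right)\right)^{2} = \left(14 - \frac{50}{21}\right)^{2} = \left(\frac{244}{21}\right)^{2} = \frac{59536}{441}$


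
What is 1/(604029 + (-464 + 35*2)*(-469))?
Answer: 1/788815 ≈ 1.2677e-6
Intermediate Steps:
1/(604029 + (-464 + 35*2)*(-469)) = 1/(604029 + (-464 + 70)*(-469)) = 1/(604029 - 394*(-469)) = 1/(604029 + 184786) = 1/788815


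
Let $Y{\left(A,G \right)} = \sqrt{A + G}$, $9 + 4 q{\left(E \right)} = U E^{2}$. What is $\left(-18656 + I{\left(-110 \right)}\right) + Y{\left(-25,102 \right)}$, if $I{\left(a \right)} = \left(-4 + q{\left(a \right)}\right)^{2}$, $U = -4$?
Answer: $\frac{2344682129}{16} + \sqrt{77} \approx 1.4654 \cdot 10^{8}$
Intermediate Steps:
$q{\left(E \right)} = - \frac{9}{4} - E^{2}$ ($q{\left(E \right)} = - \frac{9}{4} + \frac{\left(-4\right) E^{2}}{4} = - \frac{9}{4} - E^{2}$)
$I{\left(a \right)} = \left(- \frac{25}{4} - a^{2}\right)^{2}$ ($I{\left(a \right)} = \left(-4 - \left(\frac{9}{4} + a^{2}\right)\right)^{2} = \left(- \frac{25}{4} - a^{2}\right)^{2}$)
$\left(-18656 + I{\left(-110 \right)}\right) + Y{\left(-25,102 \right)} = \left(-18656 + \frac{\left(25 + 4 \left(-110\right)^{2}\right)^{2}}{16}\right) + \sqrt{-25 + 102} = \left(-18656 + \frac{\left(25 + 4 \cdot 12100\right)^{2}}{16}\right) + \sqrt{77} = \left(-18656 + \frac{\left(25 + 48400\right)^{2}}{16}\right) + \sqrt{77} = \left(-18656 + \frac{48425^{2}}{16}\right) + \sqrt{77} = \left(-18656 + \frac{1}{16} \cdot 2344980625\right) + \sqrt{77} = \left(-18656 + \frac{2344980625}{16}\right) + \sqrt{77} = \frac{2344682129}{16} + \sqrt{77}$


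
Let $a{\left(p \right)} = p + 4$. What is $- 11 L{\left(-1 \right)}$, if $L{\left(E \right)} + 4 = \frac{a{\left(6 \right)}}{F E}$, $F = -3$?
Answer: $\frac{22}{3} \approx 7.3333$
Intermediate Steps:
$a{\left(p \right)} = 4 + p$
$L{\left(E \right)} = -4 - \frac{10}{3 E}$ ($L{\left(E \right)} = -4 + \frac{4 + 6}{\left(-3\right) E} = -4 + 10 \left(- \frac{1}{3 E}\right) = -4 - \frac{10}{3 E}$)
$- 11 L{\left(-1 \right)} = - 11 \left(-4 - \frac{10}{3 \left(-1\right)}\right) = - 11 \left(-4 - - \frac{10}{3}\right) = - 11 \left(-4 + \frac{10}{3}\right) = \left(-11\right) \left(- \frac{2}{3}\right) = \frac{22}{3}$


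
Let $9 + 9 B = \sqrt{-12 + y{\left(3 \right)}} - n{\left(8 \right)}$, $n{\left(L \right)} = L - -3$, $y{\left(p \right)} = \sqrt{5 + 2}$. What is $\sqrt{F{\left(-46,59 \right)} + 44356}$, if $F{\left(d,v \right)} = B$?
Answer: $\frac{\sqrt{399184 + i \sqrt{12 - \sqrt{7}}}}{3} \approx 210.6 + 0.0008068 i$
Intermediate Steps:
$y{\left(p \right)} = \sqrt{7}$
$n{\left(L \right)} = 3 + L$ ($n{\left(L \right)} = L + 3 = 3 + L$)
$B = - \frac{20}{9} + \frac{\sqrt{-12 + \sqrt{7}}}{9}$ ($B = -1 + \frac{\sqrt{-12 + \sqrt{7}} - \left(3 + 8\right)}{9} = -1 + \frac{\sqrt{-12 + \sqrt{7}} - 11}{9} = -1 + \frac{-11 + \sqrt{-12 + \sqrt{7}}}{9} = -1 - \left(\frac{11}{9} - \frac{\sqrt{-12 + \sqrt{7}}}{9}\right) = - \frac{20}{9} + \frac{\sqrt{-12 + \sqrt{7}}}{9} \approx -2.2222 + 0.33983 i$)
$F{\left(d,v \right)} = - \frac{20}{9} + \frac{i \sqrt{12 - \sqrt{7}}}{9}$
$\sqrt{F{\left(-46,59 \right)} + 44356} = \sqrt{\left(- \frac{20}{9} + \frac{i \sqrt{12 - \sqrt{7}}}{9}\right) + 44356} = \sqrt{\frac{399184}{9} + \frac{i \sqrt{12 - \sqrt{7}}}{9}}$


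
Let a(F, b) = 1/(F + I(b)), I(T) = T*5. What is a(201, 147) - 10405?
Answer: -9739079/936 ≈ -10405.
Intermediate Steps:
I(T) = 5*T
a(F, b) = 1/(F + 5*b)
a(201, 147) - 10405 = 1/(201 + 5*147) - 10405 = 1/(201 + 735) - 10405 = 1/936 - 10405 = -9739079/936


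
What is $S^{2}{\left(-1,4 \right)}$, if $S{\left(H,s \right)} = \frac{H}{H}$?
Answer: $1$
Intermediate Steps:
$S{\left(H,s \right)} = 1$
$S^{2}{\left(-1,4 \right)} = 1^{2} = 1$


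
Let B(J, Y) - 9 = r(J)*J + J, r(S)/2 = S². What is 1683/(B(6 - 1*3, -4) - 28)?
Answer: 1683/38 ≈ 44.289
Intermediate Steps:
r(S) = 2*S²
B(J, Y) = 9 + J + 2*J³ (B(J, Y) = 9 + ((2*J²)*J + J) = 9 + (2*J³ + J) = 9 + (J + 2*J³) = 9 + J + 2*J³)
1683/(B(6 - 1*3, -4) - 28) = 1683/((9 + (6 - 1*3) + 2*(6 - 1*3)³) - 28) = 1683/((9 + (6 - 3) + 2*(6 - 3)³) - 28) = 1683/((9 + 3 + 2*3³) - 28) = 1683/((9 + 3 + 2*27) - 28) = 1683/((9 + 3 + 54) - 28) = 1683/(66 - 28) = 1683/38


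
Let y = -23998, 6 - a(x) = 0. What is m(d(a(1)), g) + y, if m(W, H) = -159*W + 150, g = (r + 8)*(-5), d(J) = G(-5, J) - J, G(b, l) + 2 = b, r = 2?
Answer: -21781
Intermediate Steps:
G(b, l) = -2 + b
a(x) = 6 (a(x) = 6 - 1*0 = 6 + 0 = 6)
d(J) = -7 - J (d(J) = (-2 - 5) - J = -7 - J)
g = -50 (g = (2 + 8)*(-5) = 10*(-5) = -50)
m(W, H) = 150 - 159*W
m(d(a(1)), g) + y = (150 - 159*(-7 - 1*6)) - 23998 = (150 - 159*(-7 - 6)) - 23998 = (150 - 159*(-13)) - 23998 = (150 + 2067) - 23998 = 2217 - 23998 = -21781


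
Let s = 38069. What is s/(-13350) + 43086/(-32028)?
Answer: -74769668/17815575 ≈ -4.1969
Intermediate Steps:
s/(-13350) + 43086/(-32028) = 38069/(-13350) + 43086/(-32028) = 38069*(-1/13350) + 43086*(-1/32028) = -38069/13350 - 7181/5338 = -74769668/17815575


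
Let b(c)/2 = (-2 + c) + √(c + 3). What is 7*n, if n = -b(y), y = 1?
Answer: -14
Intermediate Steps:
b(c) = -4 + 2*c + 2*√(3 + c) (b(c) = 2*((-2 + c) + √(c + 3)) = 2*((-2 + c) + √(3 + c)) = 2*(-2 + c + √(3 + c)) = -4 + 2*c + 2*√(3 + c))
n = -2 (n = -(-4 + 2*1 + 2*√(3 + 1)) = -(-4 + 2 + 2*√4) = -(-4 + 2 + 2*2) = -(-4 + 2 + 4) = -1*2 = -2)
7*n = 7*(-2) = -14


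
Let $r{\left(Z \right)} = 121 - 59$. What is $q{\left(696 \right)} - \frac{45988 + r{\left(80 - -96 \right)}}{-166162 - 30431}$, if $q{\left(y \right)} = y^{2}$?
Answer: $\frac{31744280246}{65531} \approx 4.8442 \cdot 10^{5}$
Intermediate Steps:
$r{\left(Z \right)} = 62$
$q{\left(696 \right)} - \frac{45988 + r{\left(80 - -96 \right)}}{-166162 - 30431} = 696^{2} - \frac{45988 + 62}{-166162 - 30431} = 484416 - \frac{46050}{-196593} = 484416 - 46050 \left(- \frac{1}{196593}\right) = 484416 - - \frac{15350}{65531} = 484416 + \frac{15350}{65531} = \frac{31744280246}{65531}$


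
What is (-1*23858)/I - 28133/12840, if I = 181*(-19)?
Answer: 209587333/44156760 ≈ 4.7464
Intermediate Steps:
I = -3439
(-1*23858)/I - 28133/12840 = -1*23858/(-3439) - 28133/12840 = -23858*(-1/3439) - 28133*1/12840 = 23858/3439 - 28133/12840 = 209587333/44156760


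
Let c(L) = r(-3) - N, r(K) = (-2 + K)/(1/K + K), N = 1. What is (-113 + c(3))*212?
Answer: -23850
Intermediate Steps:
r(K) = (-2 + K)/(K + 1/K)
c(L) = ½ (c(L) = -3*(-2 - 3)/(1 + (-3)²) - 1*1 = -3*(-5)/(1 + 9) - 1 = -3*(-5)/10 - 1 = -3*⅒*(-5) - 1 = 3/2 - 1 = ½)
(-113 + c(3))*212 = (-113 + ½)*212 = -225/2*212 = -23850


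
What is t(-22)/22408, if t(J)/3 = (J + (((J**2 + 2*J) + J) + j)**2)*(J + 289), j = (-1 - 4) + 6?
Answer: 140606739/22408 ≈ 6274.8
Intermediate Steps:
j = 1 (j = -5 + 6 = 1)
t(J) = 3*(289 + J)*(J + (1 + J**2 + 3*J)**2) (t(J) = 3*((J + (((J**2 + 2*J) + J) + 1)**2)*(J + 289)) = 3*((J + ((J**2 + 3*J) + 1)**2)*(289 + J)) = 3*((J + (1 + J**2 + 3*J)**2)*(289 + J)) = 3*((289 + J)*(J + (1 + J**2 + 3*J)**2)) = 3*(289 + J)*(J + (1 + J**2 + 3*J)**2))
t(-22)/22408 = (867 + 3*(-22)**5 + 885*(-22)**4 + 5235*(-22)**3 + 6072*(-22) + 9558*(-22)**2)/22408 = (867 + 3*(-5153632) + 885*234256 + 5235*(-10648) - 133584 + 9558*484)*(1/22408) = (867 - 15460896 + 207316560 - 55742280 - 133584 + 4626072)*(1/22408) = 140606739*(1/22408) = 140606739/22408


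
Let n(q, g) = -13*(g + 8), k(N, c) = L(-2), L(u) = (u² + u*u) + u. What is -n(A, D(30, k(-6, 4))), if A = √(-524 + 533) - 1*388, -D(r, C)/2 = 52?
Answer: -1248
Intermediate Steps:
L(u) = u + 2*u² (L(u) = (u² + u²) + u = 2*u² + u = u + 2*u²)
k(N, c) = 6 (k(N, c) = -2*(1 + 2*(-2)) = -2*(1 - 4) = -2*(-3) = 6)
D(r, C) = -104 (D(r, C) = -2*52 = -104)
A = -385 (A = √9 - 388 = 3 - 388 = -385)
n(q, g) = -104 - 13*g (n(q, g) = -13*(8 + g) = -104 - 13*g)
-n(A, D(30, k(-6, 4))) = -(-104 - 13*(-104)) = -(-104 + 1352) = -1*1248 = -1248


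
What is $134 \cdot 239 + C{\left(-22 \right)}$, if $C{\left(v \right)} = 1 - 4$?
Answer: $32023$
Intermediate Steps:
$C{\left(v \right)} = -3$ ($C{\left(v \right)} = 1 - 4 = -3$)
$134 \cdot 239 + C{\left(-22 \right)} = 134 \cdot 239 - 3 = 32026 - 3 = 32023$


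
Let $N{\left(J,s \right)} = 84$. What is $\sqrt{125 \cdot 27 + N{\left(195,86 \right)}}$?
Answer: $\sqrt{3459} \approx 58.813$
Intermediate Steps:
$\sqrt{125 \cdot 27 + N{\left(195,86 \right)}} = \sqrt{125 \cdot 27 + 84} = \sqrt{3375 + 84} = \sqrt{3459}$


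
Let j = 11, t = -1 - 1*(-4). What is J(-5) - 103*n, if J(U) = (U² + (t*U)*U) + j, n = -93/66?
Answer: 5635/22 ≈ 256.14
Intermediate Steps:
t = 3 (t = -1 + 4 = 3)
n = -31/22 (n = -93*1/66 = -31/22 ≈ -1.4091)
J(U) = 11 + 4*U² (J(U) = (U² + (3*U)*U) + 11 = (U² + 3*U²) + 11 = 4*U² + 11 = 11 + 4*U²)
J(-5) - 103*n = (11 + 4*(-5)²) - 103*(-31/22) = (11 + 4*25) + 3193/22 = (11 + 100) + 3193/22 = 111 + 3193/22 = 5635/22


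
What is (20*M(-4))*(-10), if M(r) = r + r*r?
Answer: -2400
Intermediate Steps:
M(r) = r + r**2
(20*M(-4))*(-10) = (20*(-4*(1 - 4)))*(-10) = (20*(-4*(-3)))*(-10) = (20*12)*(-10) = 240*(-10) = -2400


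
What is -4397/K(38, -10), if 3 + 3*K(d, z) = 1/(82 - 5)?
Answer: 1015707/230 ≈ 4416.1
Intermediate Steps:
K(d, z) = -230/231 (K(d, z) = -1 + 1/(3*(82 - 5)) = -1 + (⅓)/77 = -1 + (⅓)*(1/77) = -1 + 1/231 = -230/231)
-4397/K(38, -10) = -4397/(-230/231) = -4397*(-231/230) = 1015707/230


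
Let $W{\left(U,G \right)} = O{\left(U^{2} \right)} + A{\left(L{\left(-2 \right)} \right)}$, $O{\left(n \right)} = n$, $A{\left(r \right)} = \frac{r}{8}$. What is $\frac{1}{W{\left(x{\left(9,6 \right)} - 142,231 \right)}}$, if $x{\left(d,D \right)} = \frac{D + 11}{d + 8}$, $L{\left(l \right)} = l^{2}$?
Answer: $\frac{2}{39763} \approx 5.0298 \cdot 10^{-5}$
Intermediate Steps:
$A{\left(r \right)} = \frac{r}{8}$ ($A{\left(r \right)} = r \frac{1}{8} = \frac{r}{8}$)
$x{\left(d,D \right)} = \frac{11 + D}{8 + d}$
$W{\left(U,G \right)} = \frac{1}{2} + U^{2}$ ($W{\left(U,G \right)} = U^{2} + \frac{\left(-2\right)^{2}}{8} = U^{2} + \frac{1}{8} \cdot 4 = U^{2} + \frac{1}{2} = \frac{1}{2} + U^{2}$)
$\frac{1}{W{\left(x{\left(9,6 \right)} - 142,231 \right)}} = \frac{1}{\frac{1}{2} + \left(\frac{11 + 6}{8 + 9} - 142\right)^{2}} = \frac{1}{\frac{1}{2} + \left(\frac{1}{17} \cdot 17 - 142\right)^{2}} = \frac{1}{\frac{1}{2} + \left(1 - 142\right)^{2}} = \frac{1}{\frac{1}{2} + \left(-141\right)^{2}} = \frac{1}{\frac{1}{2} + 19881} = \frac{1}{\frac{39763}{2}} = \frac{2}{39763}$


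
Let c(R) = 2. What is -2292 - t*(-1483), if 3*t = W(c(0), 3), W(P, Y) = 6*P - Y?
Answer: 2157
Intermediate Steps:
W(P, Y) = -Y + 6*P
t = 3 (t = (-1*3 + 6*2)/3 = (-3 + 12)/3 = (⅓)*9 = 3)
-2292 - t*(-1483) = -2292 - 3*(-1483) = -2292 - 1*(-4449) = -2292 + 4449 = 2157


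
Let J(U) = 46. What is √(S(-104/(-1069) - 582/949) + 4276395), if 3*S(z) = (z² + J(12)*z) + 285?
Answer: √4401234429289928634/1014481 ≈ 2068.0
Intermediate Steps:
S(z) = 95 + z²/3 + 46*z/3 (S(z) = ((z² + 46*z) + 285)/3 = (285 + z² + 46*z)/3 = 95 + z²/3 + 46*z/3)
√(S(-104/(-1069) - 582/949) + 4276395) = √((95 + (-104/(-1069) - 582/949)²/3 + 46*(-104/(-1069) - 582/949)/3) + 4276395) = √((95 + (-104*(-1/1069) - 582*1/949)²/3 + 46*(-104*(-1/1069) - 582*1/949)/3) + 4276395) = √((95 + (104/1069 - 582/949)²/3 + 46*(104/1069 - 582/949)/3) + 4276395) = √((95 + (-523462/1014481)²/3 + (46/3)*(-523462/1014481)) + 4276395) = √((95 + (⅓)*(274012465444/1029171699361) - 24079252/3043443) + 4276395) = √((95 + 274012465444/3087515098083 - 24079252/3043443) + 4276395) = √(89720001045039/1029171699361 + 4276395) = √(4401234429289928634/1029171699361) = √4401234429289928634/1014481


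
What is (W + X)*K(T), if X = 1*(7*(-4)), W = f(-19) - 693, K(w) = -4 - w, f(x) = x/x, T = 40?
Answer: 31680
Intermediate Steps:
f(x) = 1
W = -692 (W = 1 - 693 = -692)
X = -28 (X = 1*(-28) = -28)
(W + X)*K(T) = (-692 - 28)*(-4 - 1*40) = -720*(-4 - 40) = -720*(-44) = 31680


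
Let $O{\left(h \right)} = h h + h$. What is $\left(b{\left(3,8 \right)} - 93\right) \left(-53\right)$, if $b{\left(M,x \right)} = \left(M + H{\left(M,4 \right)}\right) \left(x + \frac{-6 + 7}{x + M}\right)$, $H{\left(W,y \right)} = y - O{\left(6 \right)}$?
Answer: $\frac{219314}{11} \approx 19938.0$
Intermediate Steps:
$O{\left(h \right)} = h + h^{2}$ ($O{\left(h \right)} = h^{2} + h = h + h^{2}$)
$H{\left(W,y \right)} = -42 + y$ ($H{\left(W,y \right)} = y - 6 \left(1 + 6\right) = y - 6 \cdot 7 = y - 42 = -42 + y$)
$b{\left(M,x \right)} = \left(-38 + M\right) \left(x + \frac{1}{M + x}\right)$ ($b{\left(M,x \right)} = \left(M + \left(-42 + 4\right)\right) \left(x + \frac{-6 + 7}{x + M}\right) = \left(M - 38\right) \left(x + 1 \frac{1}{M + x}\right) = \left(-38 + M\right) \left(x + \frac{1}{M + x}\right)$)
$\left(b{\left(3,8 \right)} - 93\right) \left(-53\right) = \left(\frac{-38 + 3 - 38 \cdot 8^{2} + 3 \cdot 8^{2} + 8 \cdot 3^{2} - 114 \cdot 8}{3 + 8} - 93\right) \left(-53\right) = \left(\frac{-38 + 3 - 2432 + 3 \cdot 64 + 8 \cdot 9 - 912}{11} - 93\right) \left(-53\right) = \left(\frac{-38 + 3 - 2432 + 192 + 72 - 912}{11} - 93\right) \left(-53\right) = \left(\frac{1}{11} \left(-3115\right) - 93\right) \left(-53\right) = \left(- \frac{3115}{11} - 93\right) \left(-53\right) = \left(- \frac{4138}{11}\right) \left(-53\right) = \frac{219314}{11}$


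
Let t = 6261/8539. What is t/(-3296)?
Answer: -6261/28144544 ≈ -0.00022246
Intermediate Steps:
t = 6261/8539 (t = 6261*(1/8539) = 6261/8539 ≈ 0.73322)
t/(-3296) = (6261/8539)/(-3296) = (6261/8539)*(-1/3296) = -6261/28144544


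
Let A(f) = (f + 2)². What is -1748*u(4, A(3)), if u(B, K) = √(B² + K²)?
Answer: -1748*√641 ≈ -44256.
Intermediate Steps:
A(f) = (2 + f)²
-1748*u(4, A(3)) = -1748*√(4² + ((2 + 3)²)²) = -1748*√(16 + (5²)²) = -1748*√(16 + 25²) = -1748*√(16 + 625) = -1748*√641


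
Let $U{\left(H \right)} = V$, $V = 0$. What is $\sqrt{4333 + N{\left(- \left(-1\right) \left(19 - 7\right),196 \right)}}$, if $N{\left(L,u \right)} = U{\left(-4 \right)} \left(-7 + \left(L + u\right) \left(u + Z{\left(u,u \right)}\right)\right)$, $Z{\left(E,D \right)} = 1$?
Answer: $\sqrt{4333} \approx 65.826$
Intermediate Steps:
$U{\left(H \right)} = 0$
$N{\left(L,u \right)} = 0$ ($N{\left(L,u \right)} = 0 \left(-7 + \left(L + u\right) \left(u + 1\right)\right) = 0 \left(-7 + \left(L + u\right) \left(1 + u\right)\right) = 0 \left(-7 + \left(1 + u\right) \left(L + u\right)\right) = 0$)
$\sqrt{4333 + N{\left(- \left(-1\right) \left(19 - 7\right),196 \right)}} = \sqrt{4333 + 0} = \sqrt{4333}$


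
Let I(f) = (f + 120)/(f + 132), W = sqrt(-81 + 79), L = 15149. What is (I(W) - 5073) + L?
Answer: 87800109/8713 + 6*I*sqrt(2)/8713 ≈ 10077.0 + 0.00097386*I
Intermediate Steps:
W = I*sqrt(2) (W = sqrt(-2) = I*sqrt(2) ≈ 1.4142*I)
I(f) = (120 + f)/(132 + f)
(I(W) - 5073) + L = ((120 + I*sqrt(2))/(132 + I*sqrt(2)) - 5073) + 15149 = (-5073 + (120 + I*sqrt(2))/(132 + I*sqrt(2))) + 15149 = 10076 + (120 + I*sqrt(2))/(132 + I*sqrt(2))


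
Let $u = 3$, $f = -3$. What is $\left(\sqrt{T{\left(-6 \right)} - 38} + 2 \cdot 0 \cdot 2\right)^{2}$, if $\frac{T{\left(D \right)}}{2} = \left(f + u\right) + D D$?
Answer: $34$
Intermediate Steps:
$T{\left(D \right)} = 2 D^{2}$ ($T{\left(D \right)} = 2 \left(\left(-3 + 3\right) + D D\right) = 2 \left(0 + D^{2}\right) = 2 D^{2}$)
$\left(\sqrt{T{\left(-6 \right)} - 38} + 2 \cdot 0 \cdot 2\right)^{2} = \left(\sqrt{2 \left(-6\right)^{2} - 38} + 2 \cdot 0 \cdot 2\right)^{2} = \left(\sqrt{2 \cdot 36 - 38} + 2 \cdot 0\right)^{2} = \left(\sqrt{72 - 38} + 0\right)^{2} = \left(\sqrt{34} + 0\right)^{2} = \left(\sqrt{34}\right)^{2} = 34$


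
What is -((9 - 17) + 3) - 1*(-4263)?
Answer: 4268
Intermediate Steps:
-((9 - 17) + 3) - 1*(-4263) = -(-8 + 3) + 4263 = -1*(-5) + 4263 = 5 + 4263 = 4268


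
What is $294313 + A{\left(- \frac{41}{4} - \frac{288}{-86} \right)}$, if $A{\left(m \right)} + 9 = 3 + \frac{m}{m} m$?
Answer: $\frac{50619617}{172} \approx 2.943 \cdot 10^{5}$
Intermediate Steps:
$A{\left(m \right)} = -6 + m$ ($A{\left(m \right)} = -9 + \left(3 + \frac{m}{m} m\right) = -9 + \left(3 + 1 m\right) = -9 + \left(3 + m\right) = -6 + m$)
$294313 + A{\left(- \frac{41}{4} - \frac{288}{-86} \right)} = 294313 - \frac{2219}{172} = \frac{50619617}{172}$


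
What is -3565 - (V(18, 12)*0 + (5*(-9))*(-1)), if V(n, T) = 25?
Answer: -3610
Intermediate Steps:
-3565 - (V(18, 12)*0 + (5*(-9))*(-1)) = -3565 - (25*0 + (5*(-9))*(-1)) = -3565 - (0 - 45*(-1)) = -3565 - (0 + 45) = -3565 - 1*45 = -3565 - 45 = -3610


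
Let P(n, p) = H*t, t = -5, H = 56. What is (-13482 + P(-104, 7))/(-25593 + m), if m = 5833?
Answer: 6881/9880 ≈ 0.69646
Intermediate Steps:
P(n, p) = -280 (P(n, p) = 56*(-5) = -280)
(-13482 + P(-104, 7))/(-25593 + m) = (-13482 - 280)/(-25593 + 5833) = -13762/(-19760) = -13762*(-1/19760) = 6881/9880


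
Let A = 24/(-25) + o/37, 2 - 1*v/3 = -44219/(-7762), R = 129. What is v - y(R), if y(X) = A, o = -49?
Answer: -63227519/7179850 ≈ -8.8062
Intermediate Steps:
v = -86085/7762 (v = 6 - (-132657)/(-7762) = 6 - (-132657)*(-1)/7762 = 6 - 3*44219/7762 = 6 - 132657/7762 = -86085/7762 ≈ -11.091)
A = -2113/925 (A = 24/(-25) - 49/37 = 24*(-1/25) - 49*1/37 = -24/25 - 49/37 = -2113/925 ≈ -2.2843)
y(X) = -2113/925
v - y(R) = -86085/7762 - 1*(-2113/925) = -86085/7762 + 2113/925 = -63227519/7179850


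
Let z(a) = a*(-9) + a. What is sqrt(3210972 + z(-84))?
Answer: 2*sqrt(802911) ≈ 1792.1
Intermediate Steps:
z(a) = -8*a (z(a) = -9*a + a = -8*a)
sqrt(3210972 + z(-84)) = sqrt(3210972 - 8*(-84)) = sqrt(3210972 + 672) = sqrt(3211644) = 2*sqrt(802911)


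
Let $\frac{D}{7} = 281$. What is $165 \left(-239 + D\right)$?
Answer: $285120$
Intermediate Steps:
$D = 1967$ ($D = 7 \cdot 281 = 1967$)
$165 \left(-239 + D\right) = 165 \left(-239 + 1967\right) = 165 \cdot 1728 = 285120$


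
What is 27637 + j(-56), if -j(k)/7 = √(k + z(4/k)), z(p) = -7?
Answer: 27637 - 21*I*√7 ≈ 27637.0 - 55.561*I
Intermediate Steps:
j(k) = -7*√(-7 + k) (j(k) = -7*√(k - 7) = -7*√(-7 + k))
27637 + j(-56) = 27637 - 7*√(-7 - 56) = 27637 - 21*I*√7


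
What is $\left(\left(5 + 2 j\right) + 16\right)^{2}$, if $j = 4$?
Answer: $841$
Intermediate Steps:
$\left(\left(5 + 2 j\right) + 16\right)^{2} = \left(\left(5 + 2 \cdot 4\right) + 16\right)^{2} = \left(\left(5 + 8\right) + 16\right)^{2} = \left(13 + 16\right)^{2} = 29^{2} = 841$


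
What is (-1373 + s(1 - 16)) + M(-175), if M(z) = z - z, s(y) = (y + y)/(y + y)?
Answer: -1372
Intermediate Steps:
s(y) = 1 (s(y) = (2*y)/((2*y)) = (2*y)*(1/(2*y)) = 1)
M(z) = 0
(-1373 + s(1 - 16)) + M(-175) = (-1373 + 1) + 0 = -1372 + 0 = -1372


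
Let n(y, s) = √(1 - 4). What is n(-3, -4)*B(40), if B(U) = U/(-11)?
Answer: -40*I*√3/11 ≈ -6.2984*I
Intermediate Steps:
n(y, s) = I*√3 (n(y, s) = √(-3) = I*√3)
B(U) = -U/11 (B(U) = U*(-1/11) = -U/11)
n(-3, -4)*B(40) = (I*√3)*(-1/11*40) = (I*√3)*(-40/11) = -40*I*√3/11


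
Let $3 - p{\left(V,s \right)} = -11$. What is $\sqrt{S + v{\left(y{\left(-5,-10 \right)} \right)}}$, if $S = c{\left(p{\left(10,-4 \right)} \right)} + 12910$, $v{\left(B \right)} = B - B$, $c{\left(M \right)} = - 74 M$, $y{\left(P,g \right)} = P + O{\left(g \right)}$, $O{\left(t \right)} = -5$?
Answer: $\sqrt{11874} \approx 108.97$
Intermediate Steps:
$p{\left(V,s \right)} = 14$ ($p{\left(V,s \right)} = 3 - -11 = 3 + 11 = 14$)
$y{\left(P,g \right)} = -5 + P$ ($y{\left(P,g \right)} = P - 5 = -5 + P$)
$v{\left(B \right)} = 0$
$S = 11874$ ($S = \left(-74\right) 14 + 12910 = -1036 + 12910 = 11874$)
$\sqrt{S + v{\left(y{\left(-5,-10 \right)} \right)}} = \sqrt{11874 + 0} = \sqrt{11874}$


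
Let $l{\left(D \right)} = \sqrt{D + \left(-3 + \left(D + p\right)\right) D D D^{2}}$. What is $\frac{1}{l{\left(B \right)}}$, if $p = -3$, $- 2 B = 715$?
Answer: $- \frac{4 i \sqrt{380004354931630}}{190002177465815} \approx - 4.1039 \cdot 10^{-7} i$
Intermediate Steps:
$B = - \frac{715}{2}$ ($B = \left(- \frac{1}{2}\right) 715 = - \frac{715}{2} \approx -357.5$)
$l{\left(D \right)} = \sqrt{D + D^{4} \left(-6 + D\right)}$ ($l{\left(D \right)} = \sqrt{D + \left(-3 + \left(D - 3\right)\right) D D D^{2}} = \sqrt{D + \left(-3 + \left(-3 + D\right)\right) D D D^{2}} = \sqrt{D + \left(-6 + D\right) D D D^{2}} = \sqrt{D + D \left(-6 + D\right) D D^{2}} = \sqrt{D + D^{2} \left(-6 + D\right) D^{2}} = \sqrt{D + D^{4} \left(-6 + D\right)}$)
$\frac{1}{l{\left(B \right)}} = \frac{1}{\sqrt{- \frac{715}{2} + \left(- \frac{715}{2}\right)^{5} - 6 \left(- \frac{715}{2}\right)^{4}}} = \frac{1}{\sqrt{- \frac{715}{2} - \frac{186865965446875}{32} - \frac{784053001875}{8}}} = \frac{1}{\sqrt{- \frac{190002177465815}{32}}} = \frac{1}{\frac{1}{8} i \sqrt{380004354931630}} = - \frac{4 i \sqrt{380004354931630}}{190002177465815}$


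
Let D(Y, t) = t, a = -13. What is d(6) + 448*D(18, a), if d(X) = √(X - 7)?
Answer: -5824 + I ≈ -5824.0 + 1.0*I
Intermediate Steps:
d(X) = √(-7 + X)
d(6) + 448*D(18, a) = √(-7 + 6) + 448*(-13) = √(-1) - 5824 = I - 5824 = -5824 + I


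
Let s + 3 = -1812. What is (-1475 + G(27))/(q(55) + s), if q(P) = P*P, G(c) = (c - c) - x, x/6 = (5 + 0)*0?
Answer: -295/242 ≈ -1.2190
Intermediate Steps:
x = 0 (x = 6*((5 + 0)*0) = 6*(5*0) = 6*0 = 0)
s = -1815 (s = -3 - 1812 = -1815)
G(c) = 0 (G(c) = (c - c) - 1*0 = 0 + 0 = 0)
q(P) = P**2
(-1475 + G(27))/(q(55) + s) = (-1475 + 0)/(55**2 - 1815) = -1475/(3025 - 1815) = -1475/1210 = -1475*1/1210 = -295/242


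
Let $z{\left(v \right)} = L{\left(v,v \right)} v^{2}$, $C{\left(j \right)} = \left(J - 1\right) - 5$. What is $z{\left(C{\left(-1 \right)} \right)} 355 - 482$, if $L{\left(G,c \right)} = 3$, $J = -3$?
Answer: $85783$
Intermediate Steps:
$C{\left(j \right)} = -9$ ($C{\left(j \right)} = \left(-3 - 1\right) - 5 = -4 - 5 = -9$)
$z{\left(v \right)} = 3 v^{2}$
$z{\left(C{\left(-1 \right)} \right)} 355 - 482 = 3 \left(-9\right)^{2} \cdot 355 - 482 = 3 \cdot 81 \cdot 355 - 482 = 243 \cdot 355 - 482 = 86265 - 482 = 85783$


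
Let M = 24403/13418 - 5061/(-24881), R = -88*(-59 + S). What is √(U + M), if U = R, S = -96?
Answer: √1520512468549378647538/333853258 ≈ 116.80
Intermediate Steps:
R = 13640 (R = -88*(-59 - 96) = -88*(-155) = 13640)
U = 13640
M = 675079541/333853258 (M = 24403*(1/13418) - 5061*(-1/24881) = 24403/13418 + 5061/24881 = 675079541/333853258 ≈ 2.0221)
√(U + M) = √(13640 + 675079541/333853258) = √(4554433518661/333853258) = √1520512468549378647538/333853258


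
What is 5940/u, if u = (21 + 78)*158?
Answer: 30/79 ≈ 0.37975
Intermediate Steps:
u = 15642 (u = 99*158 = 15642)
5940/u = 5940/15642 = 5940*(1/15642) = 30/79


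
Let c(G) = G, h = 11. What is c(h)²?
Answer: 121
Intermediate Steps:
c(h)² = 11² = 121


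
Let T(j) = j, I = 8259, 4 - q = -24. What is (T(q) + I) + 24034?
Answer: 32321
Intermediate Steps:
q = 28 (q = 4 - 1*(-24) = 4 + 24 = 28)
(T(q) + I) + 24034 = (28 + 8259) + 24034 = 8287 + 24034 = 32321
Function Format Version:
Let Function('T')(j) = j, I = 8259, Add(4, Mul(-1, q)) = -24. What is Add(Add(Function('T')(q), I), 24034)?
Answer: 32321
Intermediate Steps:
q = 28 (q = Add(4, Mul(-1, -24)) = Add(4, 24) = 28)
Add(Add(Function('T')(q), I), 24034) = Add(Add(28, 8259), 24034) = Add(8287, 24034) = 32321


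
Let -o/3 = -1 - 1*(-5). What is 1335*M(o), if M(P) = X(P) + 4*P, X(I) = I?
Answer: -80100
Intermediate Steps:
o = -12 (o = -3*(-1 - 1*(-5)) = -3*(-1 + 5) = -3*4 = -12)
M(P) = 5*P (M(P) = P + 4*P = 5*P)
1335*M(o) = 1335*(5*(-12)) = 1335*(-60) = -80100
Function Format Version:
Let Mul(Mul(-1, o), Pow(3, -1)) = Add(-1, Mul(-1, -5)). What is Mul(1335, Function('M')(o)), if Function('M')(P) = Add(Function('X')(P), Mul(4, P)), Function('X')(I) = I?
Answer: -80100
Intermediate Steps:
o = -12 (o = Mul(-3, Add(-1, Mul(-1, -5))) = Mul(-3, Add(-1, 5)) = Mul(-3, 4) = -12)
Function('M')(P) = Mul(5, P) (Function('M')(P) = Add(P, Mul(4, P)) = Mul(5, P))
Mul(1335, Function('M')(o)) = Mul(1335, Mul(5, -12)) = Mul(1335, -60) = -80100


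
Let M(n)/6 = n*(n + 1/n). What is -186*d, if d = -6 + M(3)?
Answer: -10044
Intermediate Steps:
M(n) = 6*n*(n + 1/n) (M(n) = 6*(n*(n + 1/n)) = 6*n*(n + 1/n))
d = 54 (d = -6 + (6 + 6*3²) = -6 + (6 + 6*9) = -6 + (6 + 54) = -6 + 60 = 54)
-186*d = -186*54 = -10044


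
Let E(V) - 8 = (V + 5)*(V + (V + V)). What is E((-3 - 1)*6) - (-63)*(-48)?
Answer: -1648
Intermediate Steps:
E(V) = 8 + 3*V*(5 + V) (E(V) = 8 + (V + 5)*(V + (V + V)) = 8 + (5 + V)*(V + 2*V) = 8 + (5 + V)*(3*V) = 8 + 3*V*(5 + V))
E((-3 - 1)*6) - (-63)*(-48) = (8 + 3*((-3 - 1)*6)² + 15*((-3 - 1)*6)) - (-63)*(-48) = (8 + 3*(-4*6)² + 15*(-4*6)) - 1*3024 = (8 + 3*(-24)² + 15*(-24)) - 3024 = (8 + 3*576 - 360) - 3024 = (8 + 1728 - 360) - 3024 = 1376 - 3024 = -1648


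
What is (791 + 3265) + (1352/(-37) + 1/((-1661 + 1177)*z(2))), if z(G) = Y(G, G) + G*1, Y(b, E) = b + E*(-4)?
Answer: 287921957/71632 ≈ 4019.5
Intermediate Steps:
Y(b, E) = b - 4*E
z(G) = -2*G (z(G) = (G - 4*G) + G*1 = -3*G + G = -2*G)
(791 + 3265) + (1352/(-37) + 1/((-1661 + 1177)*z(2))) = (791 + 3265) + (1352/(-37) + 1/((-1661 + 1177)*((-2*2)))) = 4056 + (1352*(-1/37) + 1/(-484*(-4))) = 4056 + (-1352/37 - 1/484*(-1/4)) = 4056 + (-1352/37 + 1/1936) = 4056 - 2617435/71632 = 287921957/71632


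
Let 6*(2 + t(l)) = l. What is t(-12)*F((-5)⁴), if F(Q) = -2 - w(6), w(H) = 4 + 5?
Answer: 44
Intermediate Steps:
t(l) = -2 + l/6
w(H) = 9
F(Q) = -11 (F(Q) = -2 - 1*9 = -2 - 9 = -11)
t(-12)*F((-5)⁴) = (-2 + (⅙)*(-12))*(-11) = (-2 - 2)*(-11) = -4*(-11) = 44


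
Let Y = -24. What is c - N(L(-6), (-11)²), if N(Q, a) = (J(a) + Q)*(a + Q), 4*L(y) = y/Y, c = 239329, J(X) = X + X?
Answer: 53766223/256 ≈ 2.1002e+5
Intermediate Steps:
J(X) = 2*X
L(y) = -y/96 (L(y) = (y/(-24))/4 = (y*(-1/24))/4 = (-y/24)/4 = -y/96)
N(Q, a) = (Q + a)*(Q + 2*a) (N(Q, a) = (2*a + Q)*(a + Q) = (Q + 2*a)*(Q + a) = (Q + a)*(Q + 2*a))
c - N(L(-6), (-11)²) = 239329 - ((-1/96*(-6))² + 2*((-11)²)² + 3*(-1/96*(-6))*(-11)²) = 239329 - ((1/16)² + 2*121² + 3*(1/16)*121) = 239329 - (1/256 + 2*14641 + 363/16) = 239329 - (1/256 + 29282 + 363/16) = 239329 - 1*7502001/256 = 239329 - 7502001/256 = 53766223/256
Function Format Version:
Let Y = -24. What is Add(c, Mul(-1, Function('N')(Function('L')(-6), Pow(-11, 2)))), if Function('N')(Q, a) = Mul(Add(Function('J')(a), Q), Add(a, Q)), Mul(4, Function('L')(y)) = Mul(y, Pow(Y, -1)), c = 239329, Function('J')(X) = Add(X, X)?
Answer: Rational(53766223, 256) ≈ 2.1002e+5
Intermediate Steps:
Function('J')(X) = Mul(2, X)
Function('L')(y) = Mul(Rational(-1, 96), y) (Function('L')(y) = Mul(Rational(1, 4), Mul(y, Pow(-24, -1))) = Mul(Rational(1, 4), Mul(y, Rational(-1, 24))) = Mul(Rational(1, 4), Mul(Rational(-1, 24), y)) = Mul(Rational(-1, 96), y))
Function('N')(Q, a) = Mul(Add(Q, a), Add(Q, Mul(2, a))) (Function('N')(Q, a) = Mul(Add(Mul(2, a), Q), Add(a, Q)) = Mul(Add(Q, Mul(2, a)), Add(Q, a)) = Mul(Add(Q, a), Add(Q, Mul(2, a))))
Add(c, Mul(-1, Function('N')(Function('L')(-6), Pow(-11, 2)))) = Add(239329, Mul(-1, Add(Pow(Mul(Rational(-1, 96), -6), 2), Mul(2, Pow(Pow(-11, 2), 2)), Mul(3, Mul(Rational(-1, 96), -6), Pow(-11, 2))))) = Add(239329, Mul(-1, Add(Pow(Rational(1, 16), 2), Mul(2, Pow(121, 2)), Mul(3, Rational(1, 16), 121)))) = Add(239329, Mul(-1, Add(Rational(1, 256), Mul(2, 14641), Rational(363, 16)))) = Add(239329, Mul(-1, Add(Rational(1, 256), 29282, Rational(363, 16)))) = Add(239329, Mul(-1, Rational(7502001, 256))) = Add(239329, Rational(-7502001, 256)) = Rational(53766223, 256)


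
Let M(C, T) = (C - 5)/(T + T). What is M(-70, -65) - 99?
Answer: -2559/26 ≈ -98.423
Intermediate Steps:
M(C, T) = (-5 + C)/(2*T) (M(C, T) = (-5 + C)/((2*T)) = (-5 + C)*(1/(2*T)) = (-5 + C)/(2*T))
M(-70, -65) - 99 = (1/2)*(-5 - 70)/(-65) - 99 = (1/2)*(-1/65)*(-75) - 99 = 15/26 - 99 = -2559/26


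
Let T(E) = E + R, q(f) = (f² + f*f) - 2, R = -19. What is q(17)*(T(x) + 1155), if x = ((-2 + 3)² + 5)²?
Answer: 675072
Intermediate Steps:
q(f) = -2 + 2*f² (q(f) = (f² + f²) - 2 = 2*f² - 2 = -2 + 2*f²)
x = 36 (x = (1² + 5)² = (1 + 5)² = 6² = 36)
T(E) = -19 + E (T(E) = E - 19 = -19 + E)
q(17)*(T(x) + 1155) = (-2 + 2*17²)*((-19 + 36) + 1155) = (-2 + 2*289)*(17 + 1155) = (-2 + 578)*1172 = 576*1172 = 675072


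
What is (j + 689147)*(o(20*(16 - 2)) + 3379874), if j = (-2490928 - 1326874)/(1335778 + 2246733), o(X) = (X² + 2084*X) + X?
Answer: 9979366919247113310/3582511 ≈ 2.7856e+12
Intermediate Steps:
o(X) = X² + 2085*X
j = -3817802/3582511 ≈ -1.0657
(j + 689147)*(o(20*(16 - 2)) + 3379874) = (-3817802/3582511 + 689147)*((20*(16 - 2))*(2085 + 20*(16 - 2)) + 3379874) = 2468872890315*((20*14)*(2085 + 20*14) + 3379874)/3582511 = 2468872890315*(280*(2085 + 280) + 3379874)/3582511 = 2468872890315*(280*2365 + 3379874)/3582511 = 2468872890315*(662200 + 3379874)/3582511 = (2468872890315/3582511)*4042074 = 9979366919247113310/3582511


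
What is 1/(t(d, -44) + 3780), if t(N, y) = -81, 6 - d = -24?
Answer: 1/3699 ≈ 0.00027034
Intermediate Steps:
d = 30 (d = 6 - 1*(-24) = 6 + 24 = 30)
1/(t(d, -44) + 3780) = 1/(-81 + 3780) = 1/3699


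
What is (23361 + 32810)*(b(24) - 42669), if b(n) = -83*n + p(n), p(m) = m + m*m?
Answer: -2474950431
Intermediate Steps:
p(m) = m + m**2
b(n) = -83*n + n*(1 + n)
(23361 + 32810)*(b(24) - 42669) = (23361 + 32810)*(24*(-82 + 24) - 42669) = 56171*(24*(-58) - 42669) = 56171*(-1392 - 42669) = 56171*(-44061) = -2474950431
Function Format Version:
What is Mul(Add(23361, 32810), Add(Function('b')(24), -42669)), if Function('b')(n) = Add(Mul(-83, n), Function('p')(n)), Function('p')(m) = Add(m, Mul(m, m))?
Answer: -2474950431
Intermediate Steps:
Function('p')(m) = Add(m, Pow(m, 2))
Function('b')(n) = Add(Mul(-83, n), Mul(n, Add(1, n)))
Mul(Add(23361, 32810), Add(Function('b')(24), -42669)) = Mul(Add(23361, 32810), Add(Mul(24, Add(-82, 24)), -42669)) = Mul(56171, Add(Mul(24, -58), -42669)) = Mul(56171, Add(-1392, -42669)) = Mul(56171, -44061) = -2474950431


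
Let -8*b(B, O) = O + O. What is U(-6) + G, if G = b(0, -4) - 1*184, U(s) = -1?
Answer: -184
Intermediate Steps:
b(B, O) = -O/4 (b(B, O) = -(O + O)/8 = -O/4)
G = -183 (G = -¼*(-4) - 1*184 = 1 - 184 = -183)
U(-6) + G = -1 - 183 = -184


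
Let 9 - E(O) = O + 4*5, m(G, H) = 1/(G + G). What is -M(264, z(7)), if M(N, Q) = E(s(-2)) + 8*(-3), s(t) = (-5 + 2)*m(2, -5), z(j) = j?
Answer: 137/4 ≈ 34.250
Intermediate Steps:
m(G, H) = 1/(2*G)
s(t) = -¾ (s(t) = (-5 + 2)*((½)/2) = -3/(2*2) = -3*¼ = -¾)
E(O) = -11 - O (E(O) = 9 - (O + 4*5) = 9 - (O + 20) = 9 - (20 + O) = 9 + (-20 - O) = -11 - O)
M(N, Q) = -137/4 (M(N, Q) = (-11 - 1*(-¾)) + 8*(-3) = (-11 + ¾) - 24 = -41/4 - 24 = -137/4)
-M(264, z(7)) = -1*(-137/4) = 137/4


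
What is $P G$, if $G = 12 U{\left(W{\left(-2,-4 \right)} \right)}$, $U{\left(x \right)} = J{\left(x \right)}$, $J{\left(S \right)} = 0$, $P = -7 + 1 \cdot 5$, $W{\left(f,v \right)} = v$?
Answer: $0$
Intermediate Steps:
$P = -2$ ($P = -7 + 5 = -2$)
$U{\left(x \right)} = 0$
$G = 0$ ($G = 12 \cdot 0 = 0$)
$P G = \left(-2\right) 0 = 0$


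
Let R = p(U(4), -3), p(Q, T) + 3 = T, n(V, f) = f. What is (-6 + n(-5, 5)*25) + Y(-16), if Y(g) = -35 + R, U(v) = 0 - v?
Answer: 78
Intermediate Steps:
U(v) = -v
p(Q, T) = -3 + T
R = -6 (R = -3 - 3 = -6)
Y(g) = -41 (Y(g) = -35 - 6 = -41)
(-6 + n(-5, 5)*25) + Y(-16) = (-6 + 5*25) - 41 = (-6 + 125) - 41 = 119 - 41 = 78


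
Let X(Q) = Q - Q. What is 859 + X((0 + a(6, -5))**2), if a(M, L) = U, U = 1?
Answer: 859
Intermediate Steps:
a(M, L) = 1
X(Q) = 0
859 + X((0 + a(6, -5))**2) = 859 + 0 = 859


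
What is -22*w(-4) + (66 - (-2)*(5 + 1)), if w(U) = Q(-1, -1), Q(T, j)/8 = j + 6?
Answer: -802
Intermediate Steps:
Q(T, j) = 48 + 8*j (Q(T, j) = 8*(j + 6) = 8*(6 + j) = 48 + 8*j)
w(U) = 40 (w(U) = 48 + 8*(-1) = 48 - 8 = 40)
-22*w(-4) + (66 - (-2)*(5 + 1)) = -22*40 + (66 - (-2)*(5 + 1)) = -880 + (66 - (-2)*6) = -880 + (66 - 1*(-12)) = -880 + (66 + 12) = -880 + 78 = -802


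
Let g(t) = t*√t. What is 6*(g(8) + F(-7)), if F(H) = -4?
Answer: -24 + 96*√2 ≈ 111.76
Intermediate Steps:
g(t) = t^(3/2)
6*(g(8) + F(-7)) = 6*(8^(3/2) - 4) = 6*(16*√2 - 4) = 6*(-4 + 16*√2) = -24 + 96*√2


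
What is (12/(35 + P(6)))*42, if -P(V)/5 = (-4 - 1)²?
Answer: -28/5 ≈ -5.6000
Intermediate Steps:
P(V) = -125 (P(V) = -5*(-4 - 1)² = -5*(-5)² = -5*25 = -125)
(12/(35 + P(6)))*42 = (12/(35 - 125))*42 = (12/(-90))*42 = -1/90*12*42 = -2/15*42 = -28/5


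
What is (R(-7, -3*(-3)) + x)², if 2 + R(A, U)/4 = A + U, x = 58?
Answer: 3364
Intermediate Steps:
R(A, U) = -8 + 4*A + 4*U (R(A, U) = -8 + 4*(A + U) = -8 + (4*A + 4*U) = -8 + 4*A + 4*U)
(R(-7, -3*(-3)) + x)² = ((-8 + 4*(-7) + 4*(-3*(-3))) + 58)² = ((-8 - 28 + 4*9) + 58)² = ((-8 - 28 + 36) + 58)² = (0 + 58)² = 58² = 3364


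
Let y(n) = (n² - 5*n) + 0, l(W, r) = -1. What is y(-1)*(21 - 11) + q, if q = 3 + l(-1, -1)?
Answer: 62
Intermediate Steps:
q = 2 (q = 3 - 1 = 2)
y(n) = n² - 5*n
y(-1)*(21 - 11) + q = (-(-5 - 1))*(21 - 11) + 2 = -1*(-6)*10 + 2 = 6*10 + 2 = 60 + 2 = 62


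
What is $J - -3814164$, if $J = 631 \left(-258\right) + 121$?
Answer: $3651487$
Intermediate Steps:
$J = -162677$ ($J = -162798 + 121 = -162677$)
$J - -3814164 = -162677 - -3814164 = -162677 + 3814164 = 3651487$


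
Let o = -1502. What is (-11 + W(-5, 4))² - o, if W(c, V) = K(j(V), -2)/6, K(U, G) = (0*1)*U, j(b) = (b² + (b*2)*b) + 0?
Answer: 1623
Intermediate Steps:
j(b) = 3*b² (j(b) = (b² + (2*b)*b) + 0 = (b² + 2*b²) + 0 = 3*b² + 0 = 3*b²)
K(U, G) = 0 (K(U, G) = 0*U = 0)
W(c, V) = 0 (W(c, V) = 0/6 = 0*(⅙) = 0)
(-11 + W(-5, 4))² - o = (-11 + 0)² - 1*(-1502) = (-11)² + 1502 = 121 + 1502 = 1623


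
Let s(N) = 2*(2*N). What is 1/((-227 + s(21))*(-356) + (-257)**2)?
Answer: 1/116957 ≈ 8.5502e-6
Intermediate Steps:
s(N) = 4*N
1/((-227 + s(21))*(-356) + (-257)**2) = 1/((-227 + 4*21)*(-356) + (-257)**2) = 1/((-227 + 84)*(-356) + 66049) = 1/(-143*(-356) + 66049) = 1/(50908 + 66049) = 1/116957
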